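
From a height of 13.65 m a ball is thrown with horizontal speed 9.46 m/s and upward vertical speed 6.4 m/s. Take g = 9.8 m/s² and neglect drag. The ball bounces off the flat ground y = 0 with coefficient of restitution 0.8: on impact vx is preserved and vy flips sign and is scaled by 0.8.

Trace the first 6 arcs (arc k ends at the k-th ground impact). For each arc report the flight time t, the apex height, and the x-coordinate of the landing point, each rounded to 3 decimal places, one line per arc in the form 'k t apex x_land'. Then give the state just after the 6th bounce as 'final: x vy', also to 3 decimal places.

Arc 1: start y=13.650, vy=6.400 → t=2.445, apex=15.740, x_land=23.133, impact vy=-17.564
  bounce: vy ← 0.8·17.564 = 14.051
Arc 2: start y=0.000, vy=14.051 → t=2.868, apex=10.073, x_land=50.260, impact vy=-14.051
  bounce: vy ← 0.8·14.051 = 11.241
Arc 3: start y=0.000, vy=11.241 → t=2.294, apex=6.447, x_land=71.963, impact vy=-11.241
  bounce: vy ← 0.8·11.241 = 8.993
Arc 4: start y=0.000, vy=8.993 → t=1.835, apex=4.126, x_land=89.324, impact vy=-8.993
  bounce: vy ← 0.8·8.993 = 7.194
Arc 5: start y=0.000, vy=7.194 → t=1.468, apex=2.641, x_land=103.214, impact vy=-7.194
  bounce: vy ← 0.8·7.194 = 5.755
Arc 6: start y=0.000, vy=5.755 → t=1.175, apex=1.690, x_land=114.325, impact vy=-5.755
  bounce: vy ← 0.8·5.755 = 4.604

1 2.445 15.740 23.133
2 2.868 10.073 50.260
3 2.294 6.447 71.963
4 1.835 4.126 89.324
5 1.468 2.641 103.214
6 1.175 1.690 114.325
final: 114.325 4.604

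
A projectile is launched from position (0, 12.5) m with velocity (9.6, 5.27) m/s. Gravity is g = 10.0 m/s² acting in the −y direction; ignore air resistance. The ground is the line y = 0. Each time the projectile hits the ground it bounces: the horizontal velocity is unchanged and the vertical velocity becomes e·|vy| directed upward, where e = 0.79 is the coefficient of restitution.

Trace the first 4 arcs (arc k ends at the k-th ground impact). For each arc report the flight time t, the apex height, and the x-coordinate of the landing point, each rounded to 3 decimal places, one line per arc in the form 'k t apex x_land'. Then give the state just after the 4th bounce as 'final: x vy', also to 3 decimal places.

Arc 1: start y=12.500, vy=5.270 → t=2.194, apex=13.889, x_land=21.059, impact vy=-16.667
  bounce: vy ← 0.79·16.667 = 13.167
Arc 2: start y=0.000, vy=13.167 → t=2.633, apex=8.668, x_land=46.339, impact vy=-13.167
  bounce: vy ← 0.79·13.167 = 10.402
Arc 3: start y=0.000, vy=10.402 → t=2.080, apex=5.410, x_land=66.310, impact vy=-10.402
  bounce: vy ← 0.79·10.402 = 8.217
Arc 4: start y=0.000, vy=8.217 → t=1.643, apex=3.376, x_land=82.087, impact vy=-8.217
  bounce: vy ← 0.79·8.217 = 6.492

1 2.194 13.889 21.059
2 2.633 8.668 46.339
3 2.080 5.410 66.310
4 1.643 3.376 82.087
final: 82.087 6.492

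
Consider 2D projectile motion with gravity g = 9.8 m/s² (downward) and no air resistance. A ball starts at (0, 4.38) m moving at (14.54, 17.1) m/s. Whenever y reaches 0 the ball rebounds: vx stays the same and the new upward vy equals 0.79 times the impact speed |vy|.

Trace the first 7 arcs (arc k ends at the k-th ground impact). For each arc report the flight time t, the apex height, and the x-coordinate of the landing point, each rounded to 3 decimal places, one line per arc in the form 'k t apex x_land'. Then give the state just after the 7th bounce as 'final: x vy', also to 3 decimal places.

Arc 1: start y=4.380, vy=17.100 → t=3.729, apex=19.299, x_land=54.227, impact vy=-19.449
  bounce: vy ← 0.79·19.449 = 15.365
Arc 2: start y=0.000, vy=15.365 → t=3.136, apex=12.044, x_land=99.819, impact vy=-15.365
  bounce: vy ← 0.79·15.365 = 12.138
Arc 3: start y=0.000, vy=12.138 → t=2.477, apex=7.517, x_land=135.836, impact vy=-12.138
  bounce: vy ← 0.79·12.138 = 9.589
Arc 4: start y=0.000, vy=9.589 → t=1.957, apex=4.691, x_land=164.290, impact vy=-9.589
  bounce: vy ← 0.79·9.589 = 7.575
Arc 5: start y=0.000, vy=7.575 → t=1.546, apex=2.928, x_land=186.769, impact vy=-7.575
  bounce: vy ← 0.79·7.575 = 5.985
Arc 6: start y=0.000, vy=5.985 → t=1.221, apex=1.827, x_land=204.527, impact vy=-5.985
  bounce: vy ← 0.79·5.985 = 4.728
Arc 7: start y=0.000, vy=4.728 → t=0.965, apex=1.140, x_land=218.556, impact vy=-4.728
  bounce: vy ← 0.79·4.728 = 3.735

1 3.729 19.299 54.227
2 3.136 12.044 99.819
3 2.477 7.517 135.836
4 1.957 4.691 164.290
5 1.546 2.928 186.769
6 1.221 1.827 204.527
7 0.965 1.140 218.556
final: 218.556 3.735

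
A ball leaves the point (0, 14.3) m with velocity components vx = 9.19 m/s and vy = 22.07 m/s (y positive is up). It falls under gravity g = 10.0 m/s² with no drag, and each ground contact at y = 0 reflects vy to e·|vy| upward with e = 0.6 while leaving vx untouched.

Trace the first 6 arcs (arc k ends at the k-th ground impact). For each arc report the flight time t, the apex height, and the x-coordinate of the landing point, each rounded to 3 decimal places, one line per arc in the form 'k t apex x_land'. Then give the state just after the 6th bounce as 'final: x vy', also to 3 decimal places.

1 4.987 38.654 45.835
2 3.337 13.916 76.497
3 2.002 5.010 94.895
4 1.201 1.803 105.933
5 0.721 0.649 112.557
6 0.432 0.234 116.530
final: 116.530 1.297

Arc 1: start y=14.300, vy=22.070 → t=4.987, apex=38.654, x_land=45.835, impact vy=-27.804
  bounce: vy ← 0.6·27.804 = 16.683
Arc 2: start y=0.000, vy=16.683 → t=3.337, apex=13.916, x_land=76.497, impact vy=-16.683
  bounce: vy ← 0.6·16.683 = 10.010
Arc 3: start y=0.000, vy=10.010 → t=2.002, apex=5.010, x_land=94.895, impact vy=-10.010
  bounce: vy ← 0.6·10.010 = 6.006
Arc 4: start y=0.000, vy=6.006 → t=1.201, apex=1.803, x_land=105.933, impact vy=-6.006
  bounce: vy ← 0.6·6.006 = 3.603
Arc 5: start y=0.000, vy=3.603 → t=0.721, apex=0.649, x_land=112.557, impact vy=-3.603
  bounce: vy ← 0.6·3.603 = 2.162
Arc 6: start y=0.000, vy=2.162 → t=0.432, apex=0.234, x_land=116.530, impact vy=-2.162
  bounce: vy ← 0.6·2.162 = 1.297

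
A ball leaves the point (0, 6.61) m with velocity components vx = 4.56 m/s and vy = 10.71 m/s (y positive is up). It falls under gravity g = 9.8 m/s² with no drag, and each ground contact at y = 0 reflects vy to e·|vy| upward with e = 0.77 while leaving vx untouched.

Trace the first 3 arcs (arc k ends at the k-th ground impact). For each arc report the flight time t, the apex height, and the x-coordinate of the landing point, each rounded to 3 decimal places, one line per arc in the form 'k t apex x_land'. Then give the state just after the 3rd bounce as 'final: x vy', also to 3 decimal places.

1 2.688 12.462 12.256
2 2.456 7.389 23.455
3 1.891 4.381 32.078
final: 32.078 7.135

Arc 1: start y=6.610, vy=10.710 → t=2.688, apex=12.462, x_land=12.256, impact vy=-15.629
  bounce: vy ← 0.77·15.629 = 12.034
Arc 2: start y=0.000, vy=12.034 → t=2.456, apex=7.389, x_land=23.455, impact vy=-12.034
  bounce: vy ← 0.77·12.034 = 9.266
Arc 3: start y=0.000, vy=9.266 → t=1.891, apex=4.381, x_land=32.078, impact vy=-9.266
  bounce: vy ← 0.77·9.266 = 7.135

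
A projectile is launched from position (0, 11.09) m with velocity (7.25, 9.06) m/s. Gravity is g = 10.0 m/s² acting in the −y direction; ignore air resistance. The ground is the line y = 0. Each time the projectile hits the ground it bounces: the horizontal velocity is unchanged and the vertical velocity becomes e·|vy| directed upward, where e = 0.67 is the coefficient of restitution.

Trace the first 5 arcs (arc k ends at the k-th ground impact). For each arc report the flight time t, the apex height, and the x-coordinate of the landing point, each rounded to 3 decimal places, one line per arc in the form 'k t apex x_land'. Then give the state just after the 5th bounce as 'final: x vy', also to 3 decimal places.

Arc 1: start y=11.090, vy=9.060 → t=2.649, apex=15.194, x_land=19.207, impact vy=-17.432
  bounce: vy ← 0.67·17.432 = 11.680
Arc 2: start y=0.000, vy=11.680 → t=2.336, apex=6.821, x_land=36.142, impact vy=-11.680
  bounce: vy ← 0.67·11.680 = 7.825
Arc 3: start y=0.000, vy=7.825 → t=1.565, apex=3.062, x_land=47.489, impact vy=-7.825
  bounce: vy ← 0.67·7.825 = 5.243
Arc 4: start y=0.000, vy=5.243 → t=1.049, apex=1.374, x_land=55.091, impact vy=-5.243
  bounce: vy ← 0.67·5.243 = 3.513
Arc 5: start y=0.000, vy=3.513 → t=0.703, apex=0.617, x_land=60.185, impact vy=-3.513
  bounce: vy ← 0.67·3.513 = 2.354

1 2.649 15.194 19.207
2 2.336 6.821 36.142
3 1.565 3.062 47.489
4 1.049 1.374 55.091
5 0.703 0.617 60.185
final: 60.185 2.354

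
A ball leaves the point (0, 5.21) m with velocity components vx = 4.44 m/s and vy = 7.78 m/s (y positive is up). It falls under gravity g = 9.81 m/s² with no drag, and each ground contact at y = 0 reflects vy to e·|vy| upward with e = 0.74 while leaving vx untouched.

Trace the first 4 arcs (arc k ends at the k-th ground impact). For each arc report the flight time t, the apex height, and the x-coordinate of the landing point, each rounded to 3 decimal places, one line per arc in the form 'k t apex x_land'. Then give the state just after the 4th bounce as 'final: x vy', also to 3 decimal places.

Arc 1: start y=5.210, vy=7.780 → t=2.094, apex=8.295, x_land=9.295, impact vy=-12.757
  bounce: vy ← 0.74·12.757 = 9.440
Arc 2: start y=0.000, vy=9.440 → t=1.925, apex=4.542, x_land=17.841, impact vy=-9.440
  bounce: vy ← 0.74·9.440 = 6.986
Arc 3: start y=0.000, vy=6.986 → t=1.424, apex=2.487, x_land=24.164, impact vy=-6.986
  bounce: vy ← 0.74·6.986 = 5.170
Arc 4: start y=0.000, vy=5.170 → t=1.054, apex=1.362, x_land=28.844, impact vy=-5.170
  bounce: vy ← 0.74·5.170 = 3.825

1 2.094 8.295 9.295
2 1.925 4.542 17.841
3 1.424 2.487 24.164
4 1.054 1.362 28.844
final: 28.844 3.825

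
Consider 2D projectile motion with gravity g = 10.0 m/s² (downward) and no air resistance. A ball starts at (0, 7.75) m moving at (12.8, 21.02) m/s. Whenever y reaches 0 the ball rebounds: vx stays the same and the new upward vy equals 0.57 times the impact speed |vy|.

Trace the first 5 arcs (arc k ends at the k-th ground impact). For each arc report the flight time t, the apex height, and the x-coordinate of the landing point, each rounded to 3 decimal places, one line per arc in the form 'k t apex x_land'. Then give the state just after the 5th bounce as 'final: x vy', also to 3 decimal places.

Arc 1: start y=7.750, vy=21.020 → t=4.545, apex=29.842, x_land=58.176, impact vy=-24.430
  bounce: vy ← 0.57·24.430 = 13.925
Arc 2: start y=0.000, vy=13.925 → t=2.785, apex=9.696, x_land=93.825, impact vy=-13.925
  bounce: vy ← 0.57·13.925 = 7.937
Arc 3: start y=0.000, vy=7.937 → t=1.587, apex=3.150, x_land=114.145, impact vy=-7.937
  bounce: vy ← 0.57·7.937 = 4.524
Arc 4: start y=0.000, vy=4.524 → t=0.905, apex=1.023, x_land=125.727, impact vy=-4.524
  bounce: vy ← 0.57·4.524 = 2.579
Arc 5: start y=0.000, vy=2.579 → t=0.516, apex=0.333, x_land=132.329, impact vy=-2.579
  bounce: vy ← 0.57·2.579 = 1.470

1 4.545 29.842 58.176
2 2.785 9.696 93.825
3 1.587 3.150 114.145
4 0.905 1.023 125.727
5 0.516 0.333 132.329
final: 132.329 1.470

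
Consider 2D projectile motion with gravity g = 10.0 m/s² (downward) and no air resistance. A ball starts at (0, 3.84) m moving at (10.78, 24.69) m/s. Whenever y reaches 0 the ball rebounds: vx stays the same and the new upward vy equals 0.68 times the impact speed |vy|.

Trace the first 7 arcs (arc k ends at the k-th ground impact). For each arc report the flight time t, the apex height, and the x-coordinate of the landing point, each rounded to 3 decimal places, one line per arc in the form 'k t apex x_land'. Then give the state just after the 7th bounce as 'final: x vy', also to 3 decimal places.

Arc 1: start y=3.840, vy=24.690 → t=5.089, apex=34.320, x_land=54.859, impact vy=-26.199
  bounce: vy ← 0.68·26.199 = 17.815
Arc 2: start y=0.000, vy=17.815 → t=3.563, apex=15.869, x_land=93.269, impact vy=-17.815
  bounce: vy ← 0.68·17.815 = 12.114
Arc 3: start y=0.000, vy=12.114 → t=2.423, apex=7.338, x_land=119.387, impact vy=-12.114
  bounce: vy ← 0.68·12.114 = 8.238
Arc 4: start y=0.000, vy=8.238 → t=1.648, apex=3.393, x_land=137.148, impact vy=-8.238
  bounce: vy ← 0.68·8.238 = 5.602
Arc 5: start y=0.000, vy=5.602 → t=1.120, apex=1.569, x_land=149.226, impact vy=-5.602
  bounce: vy ← 0.68·5.602 = 3.809
Arc 6: start y=0.000, vy=3.809 → t=0.762, apex=0.725, x_land=157.438, impact vy=-3.809
  bounce: vy ← 0.68·3.809 = 2.590
Arc 7: start y=0.000, vy=2.590 → t=0.518, apex=0.335, x_land=163.023, impact vy=-2.590
  bounce: vy ← 0.68·2.590 = 1.761

1 5.089 34.320 54.859
2 3.563 15.869 93.269
3 2.423 7.338 119.387
4 1.648 3.393 137.148
5 1.120 1.569 149.226
6 0.762 0.725 157.438
7 0.518 0.335 163.023
final: 163.023 1.761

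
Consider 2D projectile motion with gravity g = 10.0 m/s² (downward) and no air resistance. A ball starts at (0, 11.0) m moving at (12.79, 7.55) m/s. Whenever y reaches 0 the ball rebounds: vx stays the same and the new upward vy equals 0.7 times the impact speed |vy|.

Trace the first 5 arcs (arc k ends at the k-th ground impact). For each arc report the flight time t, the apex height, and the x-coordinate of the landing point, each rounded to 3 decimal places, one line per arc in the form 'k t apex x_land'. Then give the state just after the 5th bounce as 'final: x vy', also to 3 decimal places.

1 2.419 13.850 30.943
2 2.330 6.787 60.745
3 1.631 3.325 81.606
4 1.142 1.629 96.209
5 0.799 0.798 106.431
final: 106.431 2.797

Arc 1: start y=11.000, vy=7.550 → t=2.419, apex=13.850, x_land=30.943, impact vy=-16.643
  bounce: vy ← 0.7·16.643 = 11.650
Arc 2: start y=0.000, vy=11.650 → t=2.330, apex=6.787, x_land=60.745, impact vy=-11.650
  bounce: vy ← 0.7·11.650 = 8.155
Arc 3: start y=0.000, vy=8.155 → t=1.631, apex=3.325, x_land=81.606, impact vy=-8.155
  bounce: vy ← 0.7·8.155 = 5.709
Arc 4: start y=0.000, vy=5.709 → t=1.142, apex=1.629, x_land=96.209, impact vy=-5.709
  bounce: vy ← 0.7·5.709 = 3.996
Arc 5: start y=0.000, vy=3.996 → t=0.799, apex=0.798, x_land=106.431, impact vy=-3.996
  bounce: vy ← 0.7·3.996 = 2.797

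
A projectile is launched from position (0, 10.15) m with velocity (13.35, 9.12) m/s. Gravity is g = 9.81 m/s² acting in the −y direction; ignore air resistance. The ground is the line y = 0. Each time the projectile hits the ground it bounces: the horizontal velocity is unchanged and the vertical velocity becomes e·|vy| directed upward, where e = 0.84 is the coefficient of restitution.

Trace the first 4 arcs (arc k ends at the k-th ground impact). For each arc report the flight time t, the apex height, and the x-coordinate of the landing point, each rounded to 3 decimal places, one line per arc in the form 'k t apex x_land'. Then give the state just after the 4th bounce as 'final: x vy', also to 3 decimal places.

Arc 1: start y=10.150, vy=9.120 → t=2.642, apex=14.389, x_land=35.277, impact vy=-16.802
  bounce: vy ← 0.84·16.802 = 14.114
Arc 2: start y=0.000, vy=14.114 → t=2.877, apex=10.153, x_land=73.691, impact vy=-14.114
  bounce: vy ← 0.84·14.114 = 11.856
Arc 3: start y=0.000, vy=11.856 → t=2.417, apex=7.164, x_land=105.958, impact vy=-11.856
  bounce: vy ← 0.84·11.856 = 9.959
Arc 4: start y=0.000, vy=9.959 → t=2.030, apex=5.055, x_land=133.063, impact vy=-9.959
  bounce: vy ← 0.84·9.959 = 8.365

1 2.642 14.389 35.277
2 2.877 10.153 73.691
3 2.417 7.164 105.958
4 2.030 5.055 133.063
final: 133.063 8.365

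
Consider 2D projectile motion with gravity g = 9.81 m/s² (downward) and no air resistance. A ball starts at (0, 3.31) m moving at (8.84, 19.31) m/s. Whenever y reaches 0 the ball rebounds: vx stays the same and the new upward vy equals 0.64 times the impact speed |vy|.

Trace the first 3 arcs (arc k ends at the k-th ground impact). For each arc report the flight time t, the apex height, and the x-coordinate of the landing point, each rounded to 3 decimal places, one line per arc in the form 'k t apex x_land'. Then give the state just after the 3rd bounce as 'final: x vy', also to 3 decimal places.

Arc 1: start y=3.310, vy=19.310 → t=4.101, apex=22.315, x_land=36.256, impact vy=-20.924
  bounce: vy ← 0.64·20.924 = 13.391
Arc 2: start y=0.000, vy=13.391 → t=2.730, apex=9.140, x_land=60.390, impact vy=-13.391
  bounce: vy ← 0.64·13.391 = 8.571
Arc 3: start y=0.000, vy=8.571 → t=1.747, apex=3.744, x_land=75.837, impact vy=-8.571
  bounce: vy ← 0.64·8.571 = 5.485

1 4.101 22.315 36.256
2 2.730 9.140 60.390
3 1.747 3.744 75.837
final: 75.837 5.485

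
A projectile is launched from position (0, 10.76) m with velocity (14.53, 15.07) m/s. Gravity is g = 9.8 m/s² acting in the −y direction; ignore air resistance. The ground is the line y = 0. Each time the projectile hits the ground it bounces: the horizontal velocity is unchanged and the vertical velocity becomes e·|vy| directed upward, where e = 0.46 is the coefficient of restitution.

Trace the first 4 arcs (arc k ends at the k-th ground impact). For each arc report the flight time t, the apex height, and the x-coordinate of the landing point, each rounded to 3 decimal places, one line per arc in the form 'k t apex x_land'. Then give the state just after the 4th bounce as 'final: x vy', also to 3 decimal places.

Arc 1: start y=10.760, vy=15.070 → t=3.673, apex=22.347, x_land=53.373, impact vy=-20.928
  bounce: vy ← 0.46·20.928 = 9.627
Arc 2: start y=0.000, vy=9.627 → t=1.965, apex=4.729, x_land=81.921, impact vy=-9.627
  bounce: vy ← 0.46·9.627 = 4.428
Arc 3: start y=0.000, vy=4.428 → t=0.904, apex=1.001, x_land=95.052, impact vy=-4.428
  bounce: vy ← 0.46·4.428 = 2.037
Arc 4: start y=0.000, vy=2.037 → t=0.416, apex=0.212, x_land=101.093, impact vy=-2.037
  bounce: vy ← 0.46·2.037 = 0.937

1 3.673 22.347 53.373
2 1.965 4.729 81.921
3 0.904 1.001 95.052
4 0.416 0.212 101.093
final: 101.093 0.937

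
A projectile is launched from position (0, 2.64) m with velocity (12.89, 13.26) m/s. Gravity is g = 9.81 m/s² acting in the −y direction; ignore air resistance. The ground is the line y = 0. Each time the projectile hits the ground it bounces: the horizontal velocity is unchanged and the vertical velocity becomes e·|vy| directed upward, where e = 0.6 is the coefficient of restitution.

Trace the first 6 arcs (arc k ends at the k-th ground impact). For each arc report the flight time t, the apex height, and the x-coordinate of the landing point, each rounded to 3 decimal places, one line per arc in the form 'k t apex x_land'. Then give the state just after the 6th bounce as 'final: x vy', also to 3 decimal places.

Arc 1: start y=2.640, vy=13.260 → t=2.890, apex=11.602, x_land=37.247, impact vy=-15.087
  bounce: vy ← 0.6·15.087 = 9.052
Arc 2: start y=0.000, vy=9.052 → t=1.846, apex=4.177, x_land=61.036, impact vy=-9.052
  bounce: vy ← 0.6·9.052 = 5.431
Arc 3: start y=0.000, vy=5.431 → t=1.107, apex=1.504, x_land=75.310, impact vy=-5.431
  bounce: vy ← 0.6·5.431 = 3.259
Arc 4: start y=0.000, vy=3.259 → t=0.664, apex=0.541, x_land=83.874, impact vy=-3.259
  bounce: vy ← 0.6·3.259 = 1.955
Arc 5: start y=0.000, vy=1.955 → t=0.399, apex=0.195, x_land=89.012, impact vy=-1.955
  bounce: vy ← 0.6·1.955 = 1.173
Arc 6: start y=0.000, vy=1.173 → t=0.239, apex=0.070, x_land=92.095, impact vy=-1.173
  bounce: vy ← 0.6·1.173 = 0.704

1 2.890 11.602 37.247
2 1.846 4.177 61.036
3 1.107 1.504 75.310
4 0.664 0.541 83.874
5 0.399 0.195 89.012
6 0.239 0.070 92.095
final: 92.095 0.704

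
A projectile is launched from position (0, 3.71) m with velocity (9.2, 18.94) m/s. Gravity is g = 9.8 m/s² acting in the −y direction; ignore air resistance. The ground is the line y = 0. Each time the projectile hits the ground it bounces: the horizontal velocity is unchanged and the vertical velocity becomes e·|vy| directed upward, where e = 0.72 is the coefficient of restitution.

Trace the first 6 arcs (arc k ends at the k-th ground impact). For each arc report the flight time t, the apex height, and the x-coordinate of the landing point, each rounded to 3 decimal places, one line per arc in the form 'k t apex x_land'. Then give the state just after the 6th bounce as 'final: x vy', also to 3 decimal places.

Arc 1: start y=3.710, vy=18.940 → t=4.052, apex=22.012, x_land=37.280, impact vy=-20.771
  bounce: vy ← 0.72·20.771 = 14.955
Arc 2: start y=0.000, vy=14.955 → t=3.052, apex=11.411, x_land=65.359, impact vy=-14.955
  bounce: vy ← 0.72·14.955 = 10.768
Arc 3: start y=0.000, vy=10.768 → t=2.198, apex=5.916, x_land=85.576, impact vy=-10.768
  bounce: vy ← 0.72·10.768 = 7.753
Arc 4: start y=0.000, vy=7.753 → t=1.582, apex=3.067, x_land=100.132, impact vy=-7.753
  bounce: vy ← 0.72·7.753 = 5.582
Arc 5: start y=0.000, vy=5.582 → t=1.139, apex=1.590, x_land=110.613, impact vy=-5.582
  bounce: vy ← 0.72·5.582 = 4.019
Arc 6: start y=0.000, vy=4.019 → t=0.820, apex=0.824, x_land=118.159, impact vy=-4.019
  bounce: vy ← 0.72·4.019 = 2.894

1 4.052 22.012 37.280
2 3.052 11.411 65.359
3 2.198 5.916 85.576
4 1.582 3.067 100.132
5 1.139 1.590 110.613
6 0.820 0.824 118.159
final: 118.159 2.894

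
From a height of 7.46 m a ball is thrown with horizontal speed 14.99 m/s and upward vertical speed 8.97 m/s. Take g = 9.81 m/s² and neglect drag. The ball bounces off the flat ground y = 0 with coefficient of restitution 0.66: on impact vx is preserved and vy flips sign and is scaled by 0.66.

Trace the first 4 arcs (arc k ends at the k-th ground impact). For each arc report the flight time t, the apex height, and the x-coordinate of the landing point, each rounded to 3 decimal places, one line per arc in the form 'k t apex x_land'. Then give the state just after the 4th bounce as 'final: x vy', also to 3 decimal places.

Arc 1: start y=7.460, vy=8.970 → t=2.450, apex=11.561, x_land=36.720, impact vy=-15.061
  bounce: vy ← 0.66·15.061 = 9.940
Arc 2: start y=0.000, vy=9.940 → t=2.027, apex=5.036, x_land=67.097, impact vy=-9.940
  bounce: vy ← 0.66·9.940 = 6.560
Arc 3: start y=0.000, vy=6.560 → t=1.338, apex=2.194, x_land=87.147, impact vy=-6.560
  bounce: vy ← 0.66·6.560 = 4.330
Arc 4: start y=0.000, vy=4.330 → t=0.883, apex=0.956, x_land=100.379, impact vy=-4.330
  bounce: vy ← 0.66·4.330 = 2.858

1 2.450 11.561 36.720
2 2.027 5.036 67.097
3 1.338 2.194 87.147
4 0.883 0.956 100.379
final: 100.379 2.858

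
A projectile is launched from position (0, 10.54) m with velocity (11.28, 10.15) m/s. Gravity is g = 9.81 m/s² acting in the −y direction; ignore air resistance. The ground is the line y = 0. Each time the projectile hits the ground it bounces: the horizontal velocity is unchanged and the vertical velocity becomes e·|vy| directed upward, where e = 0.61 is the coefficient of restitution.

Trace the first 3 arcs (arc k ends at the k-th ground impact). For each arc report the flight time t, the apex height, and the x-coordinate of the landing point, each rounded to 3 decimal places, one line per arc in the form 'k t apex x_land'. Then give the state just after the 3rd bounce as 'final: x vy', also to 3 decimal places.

1 2.829 15.791 31.910
2 2.189 5.876 56.602
3 1.335 2.186 71.664
final: 71.664 3.995

Arc 1: start y=10.540, vy=10.150 → t=2.829, apex=15.791, x_land=31.910, impact vy=-17.602
  bounce: vy ← 0.61·17.602 = 10.737
Arc 2: start y=0.000, vy=10.737 → t=2.189, apex=5.876, x_land=56.602, impact vy=-10.737
  bounce: vy ← 0.61·10.737 = 6.550
Arc 3: start y=0.000, vy=6.550 → t=1.335, apex=2.186, x_land=71.664, impact vy=-6.550
  bounce: vy ← 0.61·6.550 = 3.995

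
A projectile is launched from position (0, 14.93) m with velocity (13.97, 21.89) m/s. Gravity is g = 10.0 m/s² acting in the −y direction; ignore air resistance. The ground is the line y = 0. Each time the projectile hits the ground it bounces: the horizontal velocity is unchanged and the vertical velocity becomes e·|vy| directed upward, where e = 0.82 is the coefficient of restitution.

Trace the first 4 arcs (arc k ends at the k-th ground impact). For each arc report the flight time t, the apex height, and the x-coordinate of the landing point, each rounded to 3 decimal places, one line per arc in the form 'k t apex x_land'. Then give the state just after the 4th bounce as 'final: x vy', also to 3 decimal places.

1 4.978 38.889 69.541
2 4.574 26.149 133.436
3 3.750 17.582 185.829
4 3.075 11.822 228.792
final: 228.792 12.609

Arc 1: start y=14.930, vy=21.890 → t=4.978, apex=38.889, x_land=69.541, impact vy=-27.889
  bounce: vy ← 0.82·27.889 = 22.869
Arc 2: start y=0.000, vy=22.869 → t=4.574, apex=26.149, x_land=133.436, impact vy=-22.869
  bounce: vy ← 0.82·22.869 = 18.752
Arc 3: start y=0.000, vy=18.752 → t=3.750, apex=17.582, x_land=185.829, impact vy=-18.752
  bounce: vy ← 0.82·18.752 = 15.377
Arc 4: start y=0.000, vy=15.377 → t=3.075, apex=11.822, x_land=228.792, impact vy=-15.377
  bounce: vy ← 0.82·15.377 = 12.609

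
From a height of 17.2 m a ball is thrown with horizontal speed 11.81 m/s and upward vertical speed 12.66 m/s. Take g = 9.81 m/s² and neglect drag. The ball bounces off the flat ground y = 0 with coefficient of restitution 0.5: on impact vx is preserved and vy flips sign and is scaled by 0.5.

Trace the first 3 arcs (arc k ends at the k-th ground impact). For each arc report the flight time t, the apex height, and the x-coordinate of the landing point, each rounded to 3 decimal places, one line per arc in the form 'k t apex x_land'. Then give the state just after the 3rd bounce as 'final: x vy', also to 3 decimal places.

1 3.565 25.369 42.100
2 2.274 6.342 68.958
3 1.137 1.586 82.387
final: 82.387 2.789

Arc 1: start y=17.200, vy=12.660 → t=3.565, apex=25.369, x_land=42.100, impact vy=-22.310
  bounce: vy ← 0.5·22.310 = 11.155
Arc 2: start y=0.000, vy=11.155 → t=2.274, apex=6.342, x_land=68.958, impact vy=-11.155
  bounce: vy ← 0.5·11.155 = 5.578
Arc 3: start y=0.000, vy=5.578 → t=1.137, apex=1.586, x_land=82.387, impact vy=-5.578
  bounce: vy ← 0.5·5.578 = 2.789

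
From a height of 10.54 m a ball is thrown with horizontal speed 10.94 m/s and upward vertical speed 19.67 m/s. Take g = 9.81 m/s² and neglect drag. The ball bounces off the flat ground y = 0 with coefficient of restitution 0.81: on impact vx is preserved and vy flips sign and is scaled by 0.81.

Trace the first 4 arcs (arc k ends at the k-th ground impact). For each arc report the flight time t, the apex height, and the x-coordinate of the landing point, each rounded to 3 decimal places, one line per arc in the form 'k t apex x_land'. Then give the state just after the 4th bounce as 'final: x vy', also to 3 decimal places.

Arc 1: start y=10.540, vy=19.670 → t=4.489, apex=30.260, x_land=49.108, impact vy=-24.366
  bounce: vy ← 0.81·24.366 = 19.736
Arc 2: start y=0.000, vy=19.736 → t=4.024, apex=19.854, x_land=93.128, impact vy=-19.736
  bounce: vy ← 0.81·19.736 = 15.987
Arc 3: start y=0.000, vy=15.987 → t=3.259, apex=13.026, x_land=128.784, impact vy=-15.987
  bounce: vy ← 0.81·15.987 = 12.949
Arc 4: start y=0.000, vy=12.949 → t=2.640, apex=8.546, x_land=157.666, impact vy=-12.949
  bounce: vy ← 0.81·12.949 = 10.489

1 4.489 30.260 49.108
2 4.024 19.854 93.128
3 3.259 13.026 128.784
4 2.640 8.546 157.666
final: 157.666 10.489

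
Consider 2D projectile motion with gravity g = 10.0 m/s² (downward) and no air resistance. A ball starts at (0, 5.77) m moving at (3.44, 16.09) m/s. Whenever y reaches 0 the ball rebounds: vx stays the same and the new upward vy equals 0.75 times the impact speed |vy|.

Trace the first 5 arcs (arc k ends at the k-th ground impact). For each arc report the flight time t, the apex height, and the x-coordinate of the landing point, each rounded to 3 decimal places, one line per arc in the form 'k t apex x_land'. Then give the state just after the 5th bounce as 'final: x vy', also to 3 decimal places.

Arc 1: start y=5.770, vy=16.090 → t=3.544, apex=18.714, x_land=12.190, impact vy=-19.347
  bounce: vy ← 0.75·19.347 = 14.510
Arc 2: start y=0.000, vy=14.510 → t=2.902, apex=10.527, x_land=22.173, impact vy=-14.510
  bounce: vy ← 0.75·14.510 = 10.882
Arc 3: start y=0.000, vy=10.882 → t=2.176, apex=5.921, x_land=29.660, impact vy=-10.882
  bounce: vy ← 0.75·10.882 = 8.162
Arc 4: start y=0.000, vy=8.162 → t=1.632, apex=3.331, x_land=35.275, impact vy=-8.162
  bounce: vy ← 0.75·8.162 = 6.121
Arc 5: start y=0.000, vy=6.121 → t=1.224, apex=1.874, x_land=39.487, impact vy=-6.121
  bounce: vy ← 0.75·6.121 = 4.591

1 3.544 18.714 12.190
2 2.902 10.527 22.173
3 2.176 5.921 29.660
4 1.632 3.331 35.275
5 1.224 1.874 39.487
final: 39.487 4.591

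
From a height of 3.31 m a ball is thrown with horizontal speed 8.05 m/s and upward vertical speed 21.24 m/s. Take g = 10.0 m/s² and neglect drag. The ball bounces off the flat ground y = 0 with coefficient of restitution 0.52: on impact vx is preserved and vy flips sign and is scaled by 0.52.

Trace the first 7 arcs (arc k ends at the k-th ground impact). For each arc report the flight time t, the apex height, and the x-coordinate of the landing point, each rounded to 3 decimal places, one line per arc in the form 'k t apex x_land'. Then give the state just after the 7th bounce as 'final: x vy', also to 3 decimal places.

Arc 1: start y=3.310, vy=21.240 → t=4.399, apex=25.867, x_land=35.408, impact vy=-22.745
  bounce: vy ← 0.52·22.745 = 11.827
Arc 2: start y=0.000, vy=11.827 → t=2.365, apex=6.994, x_land=54.450, impact vy=-11.827
  bounce: vy ← 0.52·11.827 = 6.150
Arc 3: start y=0.000, vy=6.150 → t=1.230, apex=1.891, x_land=64.352, impact vy=-6.150
  bounce: vy ← 0.52·6.150 = 3.198
Arc 4: start y=0.000, vy=3.198 → t=0.640, apex=0.511, x_land=69.501, impact vy=-3.198
  bounce: vy ← 0.52·3.198 = 1.663
Arc 5: start y=0.000, vy=1.663 → t=0.333, apex=0.138, x_land=72.179, impact vy=-1.663
  bounce: vy ← 0.52·1.663 = 0.865
Arc 6: start y=0.000, vy=0.865 → t=0.173, apex=0.037, x_land=73.571, impact vy=-0.865
  bounce: vy ← 0.52·0.865 = 0.450
Arc 7: start y=0.000, vy=0.450 → t=0.090, apex=0.010, x_land=74.295, impact vy=-0.450
  bounce: vy ← 0.52·0.450 = 0.234

1 4.399 25.867 35.408
2 2.365 6.994 54.450
3 1.230 1.891 64.352
4 0.640 0.511 69.501
5 0.333 0.138 72.179
6 0.173 0.037 73.571
7 0.090 0.010 74.295
final: 74.295 0.234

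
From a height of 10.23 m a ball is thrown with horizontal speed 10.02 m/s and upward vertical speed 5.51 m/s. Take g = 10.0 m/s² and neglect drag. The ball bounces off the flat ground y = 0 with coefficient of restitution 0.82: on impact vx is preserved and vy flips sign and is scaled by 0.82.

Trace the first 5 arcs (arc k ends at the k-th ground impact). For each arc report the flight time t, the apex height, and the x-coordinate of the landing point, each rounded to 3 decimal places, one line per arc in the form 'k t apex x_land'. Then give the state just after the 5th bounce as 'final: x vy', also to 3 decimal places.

1 2.084 11.748 20.880
2 2.514 7.899 46.069
3 2.061 5.312 66.724
4 1.690 3.571 83.661
5 1.386 2.401 97.549
final: 97.549 5.683

Arc 1: start y=10.230, vy=5.510 → t=2.084, apex=11.748, x_land=20.880, impact vy=-15.328
  bounce: vy ← 0.82·15.328 = 12.569
Arc 2: start y=0.000, vy=12.569 → t=2.514, apex=7.899, x_land=46.069, impact vy=-12.569
  bounce: vy ← 0.82·12.569 = 10.307
Arc 3: start y=0.000, vy=10.307 → t=2.061, apex=5.312, x_land=66.724, impact vy=-10.307
  bounce: vy ← 0.82·10.307 = 8.452
Arc 4: start y=0.000, vy=8.452 → t=1.690, apex=3.571, x_land=83.661, impact vy=-8.452
  bounce: vy ← 0.82·8.452 = 6.930
Arc 5: start y=0.000, vy=6.930 → t=1.386, apex=2.401, x_land=97.549, impact vy=-6.930
  bounce: vy ← 0.82·6.930 = 5.683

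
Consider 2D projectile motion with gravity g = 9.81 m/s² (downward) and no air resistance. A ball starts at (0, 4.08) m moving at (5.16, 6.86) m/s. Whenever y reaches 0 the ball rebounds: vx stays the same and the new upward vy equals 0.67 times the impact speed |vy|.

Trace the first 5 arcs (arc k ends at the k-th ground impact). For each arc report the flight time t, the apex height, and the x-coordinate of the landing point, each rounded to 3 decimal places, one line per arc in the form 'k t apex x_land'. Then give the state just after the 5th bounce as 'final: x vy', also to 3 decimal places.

Arc 1: start y=4.080, vy=6.860 → t=1.849, apex=6.479, x_land=9.539, impact vy=-11.274
  bounce: vy ← 0.67·11.274 = 7.554
Arc 2: start y=0.000, vy=7.554 → t=1.540, apex=2.908, x_land=17.485, impact vy=-7.554
  bounce: vy ← 0.67·7.554 = 5.061
Arc 3: start y=0.000, vy=5.061 → t=1.032, apex=1.306, x_land=22.809, impact vy=-5.061
  bounce: vy ← 0.67·5.061 = 3.391
Arc 4: start y=0.000, vy=3.391 → t=0.691, apex=0.586, x_land=26.376, impact vy=-3.391
  bounce: vy ← 0.67·3.391 = 2.272
Arc 5: start y=0.000, vy=2.272 → t=0.463, apex=0.263, x_land=28.766, impact vy=-2.272
  bounce: vy ← 0.67·2.272 = 1.522

1 1.849 6.479 9.539
2 1.540 2.908 17.485
3 1.032 1.306 22.809
4 0.691 0.586 26.376
5 0.463 0.263 28.766
final: 28.766 1.522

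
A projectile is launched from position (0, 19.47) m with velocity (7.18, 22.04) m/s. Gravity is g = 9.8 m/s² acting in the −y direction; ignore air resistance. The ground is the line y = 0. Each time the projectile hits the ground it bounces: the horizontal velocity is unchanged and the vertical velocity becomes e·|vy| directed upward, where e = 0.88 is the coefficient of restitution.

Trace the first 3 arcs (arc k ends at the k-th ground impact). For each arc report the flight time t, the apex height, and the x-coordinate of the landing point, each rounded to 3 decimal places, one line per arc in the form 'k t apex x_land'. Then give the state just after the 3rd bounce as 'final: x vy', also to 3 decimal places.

Arc 1: start y=19.470, vy=22.040 → t=5.254, apex=44.254, x_land=37.725, impact vy=-29.451
  bounce: vy ← 0.88·29.451 = 25.917
Arc 2: start y=0.000, vy=25.917 → t=5.289, apex=34.270, x_land=75.702, impact vy=-25.917
  bounce: vy ← 0.88·25.917 = 22.807
Arc 3: start y=0.000, vy=22.807 → t=4.654, apex=26.539, x_land=109.121, impact vy=-22.807
  bounce: vy ← 0.88·22.807 = 20.070

1 5.254 44.254 37.725
2 5.289 34.270 75.702
3 4.654 26.539 109.121
final: 109.121 20.070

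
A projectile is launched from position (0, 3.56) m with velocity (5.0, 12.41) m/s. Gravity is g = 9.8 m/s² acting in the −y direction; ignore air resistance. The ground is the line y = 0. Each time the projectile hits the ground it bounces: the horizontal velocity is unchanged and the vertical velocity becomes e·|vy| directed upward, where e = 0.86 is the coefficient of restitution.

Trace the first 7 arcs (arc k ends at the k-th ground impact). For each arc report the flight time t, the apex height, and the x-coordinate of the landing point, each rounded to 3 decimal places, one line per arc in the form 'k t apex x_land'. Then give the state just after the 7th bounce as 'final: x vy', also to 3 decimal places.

Arc 1: start y=3.560, vy=12.410 → t=2.793, apex=11.418, x_land=13.964, impact vy=-14.959
  bounce: vy ← 0.86·14.959 = 12.865
Arc 2: start y=0.000, vy=12.865 → t=2.626, apex=8.444, x_land=27.092, impact vy=-12.865
  bounce: vy ← 0.86·12.865 = 11.064
Arc 3: start y=0.000, vy=11.064 → t=2.258, apex=6.245, x_land=38.381, impact vy=-11.064
  bounce: vy ← 0.86·11.064 = 9.515
Arc 4: start y=0.000, vy=9.515 → t=1.942, apex=4.619, x_land=48.091, impact vy=-9.515
  bounce: vy ← 0.86·9.515 = 8.183
Arc 5: start y=0.000, vy=8.183 → t=1.670, apex=3.416, x_land=56.441, impact vy=-8.183
  bounce: vy ← 0.86·8.183 = 7.037
Arc 6: start y=0.000, vy=7.037 → t=1.436, apex=2.527, x_land=63.621, impact vy=-7.037
  bounce: vy ← 0.86·7.037 = 6.052
Arc 7: start y=0.000, vy=6.052 → t=1.235, apex=1.869, x_land=69.797, impact vy=-6.052
  bounce: vy ← 0.86·6.052 = 5.205

1 2.793 11.418 13.964
2 2.626 8.444 27.092
3 2.258 6.245 38.381
4 1.942 4.619 48.091
5 1.670 3.416 56.441
6 1.436 2.527 63.621
7 1.235 1.869 69.797
final: 69.797 5.205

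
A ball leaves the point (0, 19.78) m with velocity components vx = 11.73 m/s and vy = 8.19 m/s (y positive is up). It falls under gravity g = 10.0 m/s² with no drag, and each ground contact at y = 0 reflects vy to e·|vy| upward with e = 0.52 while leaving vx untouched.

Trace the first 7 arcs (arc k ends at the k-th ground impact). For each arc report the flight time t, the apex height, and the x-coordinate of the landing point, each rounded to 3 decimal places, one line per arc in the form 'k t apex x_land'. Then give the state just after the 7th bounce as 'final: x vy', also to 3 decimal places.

Arc 1: start y=19.780, vy=8.190 → t=2.970, apex=23.134, x_land=34.838, impact vy=-21.510
  bounce: vy ← 0.52·21.510 = 11.185
Arc 2: start y=0.000, vy=11.185 → t=2.237, apex=6.255, x_land=61.078, impact vy=-11.185
  bounce: vy ← 0.52·11.185 = 5.816
Arc 3: start y=0.000, vy=5.816 → t=1.163, apex=1.691, x_land=74.723, impact vy=-5.816
  bounce: vy ← 0.52·5.816 = 3.024
Arc 4: start y=0.000, vy=3.024 → t=0.605, apex=0.457, x_land=81.819, impact vy=-3.024
  bounce: vy ← 0.52·3.024 = 1.573
Arc 5: start y=0.000, vy=1.573 → t=0.315, apex=0.124, x_land=85.508, impact vy=-1.573
  bounce: vy ← 0.52·1.573 = 0.818
Arc 6: start y=0.000, vy=0.818 → t=0.164, apex=0.033, x_land=87.427, impact vy=-0.818
  bounce: vy ← 0.52·0.818 = 0.425
Arc 7: start y=0.000, vy=0.425 → t=0.085, apex=0.009, x_land=88.425, impact vy=-0.425
  bounce: vy ← 0.52·0.425 = 0.221

1 2.970 23.134 34.838
2 2.237 6.255 61.078
3 1.163 1.691 74.723
4 0.605 0.457 81.819
5 0.315 0.124 85.508
6 0.164 0.033 87.427
7 0.085 0.009 88.425
final: 88.425 0.221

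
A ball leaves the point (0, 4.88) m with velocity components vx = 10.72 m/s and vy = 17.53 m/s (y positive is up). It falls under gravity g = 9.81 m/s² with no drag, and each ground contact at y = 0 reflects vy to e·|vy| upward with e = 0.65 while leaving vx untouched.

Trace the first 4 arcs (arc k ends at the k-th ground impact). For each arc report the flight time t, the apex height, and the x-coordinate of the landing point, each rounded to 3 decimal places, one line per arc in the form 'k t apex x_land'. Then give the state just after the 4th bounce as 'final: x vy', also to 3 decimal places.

1 3.833 20.543 41.094
2 2.660 8.679 69.614
3 1.729 3.667 88.152
4 1.124 1.549 100.202
final: 100.202 3.584

Arc 1: start y=4.880, vy=17.530 → t=3.833, apex=20.543, x_land=41.094, impact vy=-20.076
  bounce: vy ← 0.65·20.076 = 13.049
Arc 2: start y=0.000, vy=13.049 → t=2.660, apex=8.679, x_land=69.614, impact vy=-13.049
  bounce: vy ← 0.65·13.049 = 8.482
Arc 3: start y=0.000, vy=8.482 → t=1.729, apex=3.667, x_land=88.152, impact vy=-8.482
  bounce: vy ← 0.65·8.482 = 5.513
Arc 4: start y=0.000, vy=5.513 → t=1.124, apex=1.549, x_land=100.202, impact vy=-5.513
  bounce: vy ← 0.65·5.513 = 3.584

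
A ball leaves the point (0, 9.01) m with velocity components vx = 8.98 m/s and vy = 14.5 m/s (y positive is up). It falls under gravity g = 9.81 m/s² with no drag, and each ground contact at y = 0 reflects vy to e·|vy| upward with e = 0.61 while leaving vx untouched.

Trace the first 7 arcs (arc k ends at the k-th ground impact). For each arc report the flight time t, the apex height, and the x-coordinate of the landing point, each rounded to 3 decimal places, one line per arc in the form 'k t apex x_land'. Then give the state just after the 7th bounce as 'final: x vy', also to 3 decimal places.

1 3.483 19.726 31.282
2 2.447 7.340 53.252
3 1.492 2.731 66.654
4 0.910 1.016 74.829
5 0.555 0.378 79.816
6 0.339 0.141 82.858
7 0.207 0.052 84.714
final: 84.714 0.618

Arc 1: start y=9.010, vy=14.500 → t=3.483, apex=19.726, x_land=31.282, impact vy=-19.673
  bounce: vy ← 0.61·19.673 = 12.001
Arc 2: start y=0.000, vy=12.001 → t=2.447, apex=7.340, x_land=53.252, impact vy=-12.001
  bounce: vy ← 0.61·12.001 = 7.320
Arc 3: start y=0.000, vy=7.320 → t=1.492, apex=2.731, x_land=66.654, impact vy=-7.320
  bounce: vy ← 0.61·7.320 = 4.465
Arc 4: start y=0.000, vy=4.465 → t=0.910, apex=1.016, x_land=74.829, impact vy=-4.465
  bounce: vy ← 0.61·4.465 = 2.724
Arc 5: start y=0.000, vy=2.724 → t=0.555, apex=0.378, x_land=79.816, impact vy=-2.724
  bounce: vy ← 0.61·2.724 = 1.662
Arc 6: start y=0.000, vy=1.662 → t=0.339, apex=0.141, x_land=82.858, impact vy=-1.662
  bounce: vy ← 0.61·1.662 = 1.014
Arc 7: start y=0.000, vy=1.014 → t=0.207, apex=0.052, x_land=84.714, impact vy=-1.014
  bounce: vy ← 0.61·1.014 = 0.618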